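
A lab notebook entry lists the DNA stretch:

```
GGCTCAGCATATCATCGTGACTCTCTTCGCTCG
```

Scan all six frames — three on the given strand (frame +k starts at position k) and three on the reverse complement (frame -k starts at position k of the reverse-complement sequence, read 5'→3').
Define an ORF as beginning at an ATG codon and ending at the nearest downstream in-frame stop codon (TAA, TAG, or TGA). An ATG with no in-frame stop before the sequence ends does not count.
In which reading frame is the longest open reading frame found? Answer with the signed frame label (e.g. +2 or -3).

-1

Reverse complement (5'→3'): CGAGCGAAGAGAGTCACGATGATATGCTGAGCC
Frame +1: GGC TCA GCA TAT CAT CGT GAC TCT CTT CGC TCG — no ATG→stop ORF.
Frame +2: GCT CAG CAT ATC ATC GTG ACT CTC TTC GCT — no ATG→stop ORF.
Frame +3: CTC AGC ATA TCA TCG TGA CTC TCT TCG CTC — no ATG→stop ORF.
Frame -1: CGA GCG AAG AGA GTC ACG ATG ATA TGC TGA GCC — ATG at 19, stop TGA at 28 → 12 nt.
Frame -2: GAG CGA AGA GAG TCA CGA TGA TAT GCT GAG — no ATG→stop ORF.
Frame -3: AGC GAA GAG AGT CAC GAT GAT ATG CTG AGC — no ATG→stop ORF.
Longest ORF is 12 nt in frame -1 (positions 19–30).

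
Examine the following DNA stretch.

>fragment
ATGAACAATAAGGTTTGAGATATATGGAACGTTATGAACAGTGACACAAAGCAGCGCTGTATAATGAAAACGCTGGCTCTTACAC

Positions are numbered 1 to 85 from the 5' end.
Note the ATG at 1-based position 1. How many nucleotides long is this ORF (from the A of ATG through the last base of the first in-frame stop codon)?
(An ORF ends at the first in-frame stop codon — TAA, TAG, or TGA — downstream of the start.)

Codons from position 1: ATG (1–3), AAC (4–6), AAT (7–9), AAG (10–12), GTT (13–15), TGA (16–18).
TGA is the first in-frame stop; ORF spans 1–18, 18 nucleotides.

18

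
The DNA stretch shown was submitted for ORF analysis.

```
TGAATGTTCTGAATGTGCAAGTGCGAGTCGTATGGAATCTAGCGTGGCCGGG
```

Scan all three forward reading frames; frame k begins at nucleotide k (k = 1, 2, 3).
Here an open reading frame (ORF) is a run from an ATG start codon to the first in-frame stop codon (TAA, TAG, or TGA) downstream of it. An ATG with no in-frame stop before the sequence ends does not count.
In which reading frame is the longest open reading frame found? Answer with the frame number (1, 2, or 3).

1

Frame 1: TGA ATG TTC TGA ATG TGC AAG TGC GAG TCG TAT GGA ATC TAG CGT GGC CGG — ATG at 4, stop TGA at 10 → 9 nt; ATG at 13, stop TAG at 40 → 30 nt.
Frame 2: GAA TGT TCT GAA TGT GCA AGT GCG AGT CGT ATG GAA TCT AGC GTG GCC GGG — no ATG→stop ORF.
Frame 3: AAT GTT CTG AAT GTG CAA GTG CGA GTC GTA TGG AAT CTA GCG TGG CCG — no ATG→stop ORF.
Longest ORF is 30 nt in frame 1 (positions 13–42).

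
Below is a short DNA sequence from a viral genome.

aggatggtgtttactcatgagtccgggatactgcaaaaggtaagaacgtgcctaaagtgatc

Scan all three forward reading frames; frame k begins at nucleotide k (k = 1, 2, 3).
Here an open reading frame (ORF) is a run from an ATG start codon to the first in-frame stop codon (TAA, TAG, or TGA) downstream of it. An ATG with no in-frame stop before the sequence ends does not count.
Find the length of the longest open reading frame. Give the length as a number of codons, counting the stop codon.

19

Frame 1: AGG ATG GTG TTT ACT CAT GAG TCC GGG ATA CTG CAA AAG GTA AGA ACG TGC CTA AAG TGA — ATG at 4, stop TGA at 58 → 57 nt.
Frame 2: GGA TGG TGT TTA CTC ATG AGT CCG GGA TAC TGC AAA AGG TAA GAA CGT GCC TAA AGT GAT — ATG at 17, stop TAA at 41 → 27 nt.
Frame 3: GAT GGT GTT TAC TCA TGA GTC CGG GAT ACT GCA AAA GGT AAG AAC GTG CCT AAA GTG ATC — no ATG→stop ORF.
Longest: frame 1, positions 4–60, 57 nt = 19 codons = 18 aa. → 19 codons.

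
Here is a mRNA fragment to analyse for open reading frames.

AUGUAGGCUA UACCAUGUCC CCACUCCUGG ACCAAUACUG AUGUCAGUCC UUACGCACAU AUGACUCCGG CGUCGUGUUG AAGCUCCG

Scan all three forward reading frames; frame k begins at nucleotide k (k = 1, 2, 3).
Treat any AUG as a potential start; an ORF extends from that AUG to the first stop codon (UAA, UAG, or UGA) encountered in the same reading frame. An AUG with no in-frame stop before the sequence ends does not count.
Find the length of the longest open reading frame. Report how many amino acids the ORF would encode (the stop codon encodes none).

Frame 1: AUG UAG GCU AUA CCA UGU CCC CAC UCC UGG ACC AAU ACU GAU GUC AGU CCU UAC GCA CAU AUG ACU CCG GCG UCG UGU UGA AGC UCC — AUG at 1, stop UAG at 4 → 6 nt; AUG at 61, stop UGA at 79 → 21 nt.
Frame 2: UGU AGG CUA UAC CAU GUC CCC ACU CCU GGA CCA AUA CUG AUG UCA GUC CUU ACG CAC AUA UGA CUC CGG CGU CGU GUU GAA GCU CCG — AUG at 41, stop UGA at 62 → 24 nt.
Frame 3: GUA GGC UAU ACC AUG UCC CCA CUC CUG GAC CAA UAC UGA UGU CAG UCC UUA CGC ACA UAU GAC UCC GGC GUC GUG UUG AAG CUC — AUG at 15, stop UGA at 39 → 27 nt.
Longest: frame 3, positions 15–41, 27 nt = 9 codons = 8 aa. → 8 amino acids.

8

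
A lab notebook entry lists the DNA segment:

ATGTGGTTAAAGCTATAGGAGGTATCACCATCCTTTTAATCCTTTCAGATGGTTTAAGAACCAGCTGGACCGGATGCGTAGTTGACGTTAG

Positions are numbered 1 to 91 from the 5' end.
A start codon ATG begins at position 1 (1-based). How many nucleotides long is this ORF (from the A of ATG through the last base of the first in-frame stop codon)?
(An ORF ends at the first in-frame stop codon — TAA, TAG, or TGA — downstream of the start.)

Codons from position 1: ATG (1–3), TGG (4–6), TTA (7–9), AAG (10–12), CTA (13–15), TAG (16–18).
TAG is the first in-frame stop; ORF spans 1–18, 18 nucleotides.

18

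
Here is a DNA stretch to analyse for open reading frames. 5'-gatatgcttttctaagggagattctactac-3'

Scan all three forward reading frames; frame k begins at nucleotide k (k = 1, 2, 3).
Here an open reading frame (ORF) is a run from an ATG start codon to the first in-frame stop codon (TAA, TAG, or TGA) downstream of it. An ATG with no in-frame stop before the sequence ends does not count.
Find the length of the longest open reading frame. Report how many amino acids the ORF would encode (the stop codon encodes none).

Frame 1: GAT ATG CTT TTC TAA GGG AGA TTC TAC TAC — ATG at 4, stop TAA at 13 → 12 nt.
Frame 2: ATA TGC TTT TCT AAG GGA GAT TCT ACT — no ATG→stop ORF.
Frame 3: TAT GCT TTT CTA AGG GAG ATT CTA CTA — no ATG→stop ORF.
Longest: frame 1, positions 4–15, 12 nt = 4 codons = 3 aa. → 3 amino acids.

3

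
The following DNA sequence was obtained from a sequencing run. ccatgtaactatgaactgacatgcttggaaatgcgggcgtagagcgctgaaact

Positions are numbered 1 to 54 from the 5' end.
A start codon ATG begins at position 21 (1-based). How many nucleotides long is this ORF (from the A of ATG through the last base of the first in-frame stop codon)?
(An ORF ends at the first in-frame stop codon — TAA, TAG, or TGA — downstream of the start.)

Codons from position 21: ATG (21–23), CTT (24–26), GGA (27–29), AAT (30–32), GCG (33–35), GGC (36–38), GTA (39–41), GAG (42–44), CGC (45–47), TGA (48–50).
TGA is the first in-frame stop; ORF spans 21–50, 30 nucleotides.

30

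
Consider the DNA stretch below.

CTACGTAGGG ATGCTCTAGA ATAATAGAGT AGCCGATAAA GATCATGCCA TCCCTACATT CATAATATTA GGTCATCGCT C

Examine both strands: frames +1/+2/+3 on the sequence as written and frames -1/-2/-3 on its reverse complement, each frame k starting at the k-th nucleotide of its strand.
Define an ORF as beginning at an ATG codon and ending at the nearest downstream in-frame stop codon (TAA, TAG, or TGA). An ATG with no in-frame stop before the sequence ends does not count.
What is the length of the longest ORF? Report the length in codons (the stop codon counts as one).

Reverse complement (5'→3'): GAGCGATGACCTAATATTATGAATGTAGGGATGGCATGATCTTTATCGGCTACTCTATTATTCTAGAGCATCCCTACGTAG
Frame +1: CTA CGT AGG GAT GCT CTA GAA TAA TAG AGT AGC CGA TAA AGA TCA TGC CAT CCC TAC ATT CAT AAT ATT AGG TCA TCG CTC — no ATG→stop ORF.
Frame +2: TAC GTA GGG ATG CTC TAG AAT AAT AGA GTA GCC GAT AAA GAT CAT GCC ATC CCT ACA TTC ATA ATA TTA GGT CAT CGC — ATG at 11, stop TAG at 17 → 9 nt.
Frame +3: ACG TAG GGA TGC TCT AGA ATA ATA GAG TAG CCG ATA AAG ATC ATG CCA TCC CTA CAT TCA TAA TAT TAG GTC ATC GCT — ATG at 45, stop TAA at 63 → 21 nt.
Frame -1: GAG CGA TGA CCT AAT ATT ATG AAT GTA GGG ATG GCA TGA TCT TTA TCG GCT ACT CTA TTA TTC TAG AGC ATC CCT ACG TAG — ATG at 19, stop TGA at 37 → 21 nt; ATG at 31, stop TGA at 37 → 9 nt.
Frame -2: AGC GAT GAC CTA ATA TTA TGA ATG TAG GGA TGG CAT GAT CTT TAT CGG CTA CTC TAT TAT TCT AGA GCA TCC CTA CGT — ATG at 23, stop TAG at 26 → 6 nt.
Frame -3: GCG ATG ACC TAA TAT TAT GAA TGT AGG GAT GGC ATG ATC TTT ATC GGC TAC TCT ATT ATT CTA GAG CAT CCC TAC GTA — ATG at 6, stop TAA at 12 → 9 nt.
Longest: frame +3, positions 45–65, 21 nt = 7 codons = 6 aa. → 7 codons.

7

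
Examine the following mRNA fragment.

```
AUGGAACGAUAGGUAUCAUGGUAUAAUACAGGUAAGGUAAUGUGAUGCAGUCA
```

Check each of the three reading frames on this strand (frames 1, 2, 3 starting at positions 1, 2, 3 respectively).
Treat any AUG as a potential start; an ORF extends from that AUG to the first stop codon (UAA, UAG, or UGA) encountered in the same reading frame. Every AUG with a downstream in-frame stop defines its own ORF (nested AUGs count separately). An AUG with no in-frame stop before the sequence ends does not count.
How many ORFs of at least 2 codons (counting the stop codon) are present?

3

Frame 1: AUG GAA CGA UAG GUA UCA UGG UAU AAU ACA GGU AAG GUA AUG UGA UGC AGU — AUG at 1, stop UAG at 10 → 12 nt; AUG at 40, stop UGA at 43 → 6 nt.
Frame 2: UGG AAC GAU AGG UAU CAU GGU AUA AUA CAG GUA AGG UAA UGU GAU GCA GUC — no AUG→stop ORF.
Frame 3: GGA ACG AUA GGU AUC AUG GUA UAA UAC AGG UAA GGU AAU GUG AUG CAG UCA — AUG at 18, stop UAA at 24 → 9 nt.
ORFs ≥ 2 codons: frame 1 1–12 (4 codons), frame 1 40–45 (2 codons), frame 3 18–26 (3 codons). Count = 3.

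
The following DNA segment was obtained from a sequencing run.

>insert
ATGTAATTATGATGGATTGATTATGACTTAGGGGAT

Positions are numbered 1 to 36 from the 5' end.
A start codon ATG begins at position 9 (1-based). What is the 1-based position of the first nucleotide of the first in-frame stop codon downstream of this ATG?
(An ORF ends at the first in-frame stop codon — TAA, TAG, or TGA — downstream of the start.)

18

Codons from position 9: ATG (9–11), ATG (12–14), GAT (15–17), TGA (18–20).
TGA is a stop codon; it begins at position 18.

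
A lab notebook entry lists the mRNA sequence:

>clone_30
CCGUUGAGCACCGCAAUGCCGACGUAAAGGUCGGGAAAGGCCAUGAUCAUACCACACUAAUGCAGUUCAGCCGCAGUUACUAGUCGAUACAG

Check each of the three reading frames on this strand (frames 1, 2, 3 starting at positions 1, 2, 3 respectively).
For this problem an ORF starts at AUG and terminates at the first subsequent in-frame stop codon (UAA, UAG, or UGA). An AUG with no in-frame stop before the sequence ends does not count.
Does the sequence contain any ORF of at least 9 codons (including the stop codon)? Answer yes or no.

Frame 1: CCG UUG AGC ACC GCA AUG CCG ACG UAA AGG UCG GGA AAG GCC AUG AUC AUA CCA CAC UAA UGC AGU UCA GCC GCA GUU ACU AGU CGA UAC — AUG at 16, stop UAA at 25 → 12 nt; AUG at 43, stop UAA at 58 → 18 nt.
Frame 2: CGU UGA GCA CCG CAA UGC CGA CGU AAA GGU CGG GAA AGG CCA UGA UCA UAC CAC ACU AAU GCA GUU CAG CCG CAG UUA CUA GUC GAU ACA — no AUG→stop ORF.
Frame 3: GUU GAG CAC CGC AAU GCC GAC GUA AAG GUC GGG AAA GGC CAU GAU CAU ACC ACA CUA AUG CAG UUC AGC CGC AGU UAC UAG UCG AUA CAG — AUG at 60, stop UAG at 81 → 24 nt.
Largest ORF found is 8 codons < 9, so no.

no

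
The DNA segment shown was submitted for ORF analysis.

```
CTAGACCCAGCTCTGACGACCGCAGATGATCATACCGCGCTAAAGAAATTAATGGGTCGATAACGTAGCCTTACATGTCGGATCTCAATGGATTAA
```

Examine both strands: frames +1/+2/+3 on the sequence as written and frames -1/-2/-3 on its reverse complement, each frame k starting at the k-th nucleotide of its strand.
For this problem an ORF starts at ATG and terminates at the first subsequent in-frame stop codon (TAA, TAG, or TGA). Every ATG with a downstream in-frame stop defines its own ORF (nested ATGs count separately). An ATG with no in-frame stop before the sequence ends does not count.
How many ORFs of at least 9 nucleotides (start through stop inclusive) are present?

4

Reverse complement (5'→3'): TTAATCCATTGAGATCCGACATGTAAGGCTACGTTATCGACCCATTAATTTCTTTAGCGCGGTATGATCATCTGCGGTCGTCAGAGCTGGGTCTAG
Frame +1: CTA GAC CCA GCT CTG ACG ACC GCA GAT GAT CAT ACC GCG CTA AAG AAA TTA ATG GGT CGA TAA CGT AGC CTT ACA TGT CGG ATC TCA ATG GAT TAA — ATG at 52, stop TAA at 61 → 12 nt; ATG at 88, stop TAA at 94 → 9 nt.
Frame +2: TAG ACC CAG CTC TGA CGA CCG CAG ATG ATC ATA CCG CGC TAA AGA AAT TAA TGG GTC GAT AAC GTA GCC TTA CAT GTC GGA TCT CAA TGG ATT — ATG at 26, stop TAA at 41 → 18 nt.
Frame +3: AGA CCC AGC TCT GAC GAC CGC AGA TGA TCA TAC CGC GCT AAA GAA ATT AAT GGG TCG ATA ACG TAG CCT TAC ATG TCG GAT CTC AAT GGA TTA — no ATG→stop ORF.
Frame -1: TTA ATC CAT TGA GAT CCG ACA TGT AAG GCT ACG TTA TCG ACC CAT TAA TTT CTT TAG CGC GGT ATG ATC ATC TGC GGT CGT CAG AGC TGG GTC TAG — ATG at 64, stop TAG at 94 → 33 nt.
Frame -2: TAA TCC ATT GAG ATC CGA CAT GTA AGG CTA CGT TAT CGA CCC ATT AAT TTC TTT AGC GCG GTA TGA TCA TCT GCG GTC GTC AGA GCT GGG TCT — no ATG→stop ORF.
Frame -3: AAT CCA TTG AGA TCC GAC ATG TAA GGC TAC GTT ATC GAC CCA TTA ATT TCT TTA GCG CGG TAT GAT CAT CTG CGG TCG TCA GAG CTG GGT CTA — ATG at 21, stop TAA at 24 → 6 nt.
ORFs ≥ 9 nucleotides: frame +1 52–63 (12 nucleotides), frame +1 88–96 (9 nucleotides), frame +2 26–43 (18 nucleotides), frame -1 64–96 (33 nucleotides). Count = 4.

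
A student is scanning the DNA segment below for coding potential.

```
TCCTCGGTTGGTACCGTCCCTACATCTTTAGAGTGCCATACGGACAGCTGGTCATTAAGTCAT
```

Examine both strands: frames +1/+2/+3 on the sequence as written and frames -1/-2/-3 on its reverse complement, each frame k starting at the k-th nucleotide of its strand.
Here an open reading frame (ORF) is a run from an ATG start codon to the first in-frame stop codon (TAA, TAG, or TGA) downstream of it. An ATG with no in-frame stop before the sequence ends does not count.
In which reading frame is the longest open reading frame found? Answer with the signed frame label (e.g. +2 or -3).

-3

Reverse complement (5'→3'): ATGACTTAATGACCAGCTGTCCGTATGGCACTCTAAAGATGTAGGGACGGTACCAACCGAGGA
Frame +1: TCC TCG GTT GGT ACC GTC CCT ACA TCT TTA GAG TGC CAT ACG GAC AGC TGG TCA TTA AGT CAT — no ATG→stop ORF.
Frame +2: CCT CGG TTG GTA CCG TCC CTA CAT CTT TAG AGT GCC ATA CGG ACA GCT GGT CAT TAA GTC — no ATG→stop ORF.
Frame +3: CTC GGT TGG TAC CGT CCC TAC ATC TTT AGA GTG CCA TAC GGA CAG CTG GTC ATT AAG TCA — no ATG→stop ORF.
Frame -1: ATG ACT TAA TGA CCA GCT GTC CGT ATG GCA CTC TAA AGA TGT AGG GAC GGT ACC AAC CGA GGA — ATG at 1, stop TAA at 7 → 9 nt; ATG at 25, stop TAA at 34 → 12 nt.
Frame -2: TGA CTT AAT GAC CAG CTG TCC GTA TGG CAC TCT AAA GAT GTA GGG ACG GTA CCA ACC GAG — no ATG→stop ORF.
Frame -3: GAC TTA ATG ACC AGC TGT CCG TAT GGC ACT CTA AAG ATG TAG GGA CGG TAC CAA CCG AGG — ATG at 9, stop TAG at 42 → 36 nt; ATG at 39, stop TAG at 42 → 6 nt.
Longest ORF is 36 nt in frame -3 (positions 9–44).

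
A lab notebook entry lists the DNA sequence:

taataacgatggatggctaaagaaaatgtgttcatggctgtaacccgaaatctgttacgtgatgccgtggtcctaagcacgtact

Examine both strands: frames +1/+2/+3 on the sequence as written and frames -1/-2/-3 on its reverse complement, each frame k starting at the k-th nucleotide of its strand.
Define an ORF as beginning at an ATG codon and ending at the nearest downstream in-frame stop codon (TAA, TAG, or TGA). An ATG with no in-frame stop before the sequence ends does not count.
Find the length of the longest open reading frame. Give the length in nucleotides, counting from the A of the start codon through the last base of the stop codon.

Reverse complement (5'→3'): AGTACGTGCTTAGGACCACGGCATCACGTAACAGATTTCGGGTTACAGCCATGAACACATTTTCTTTAGCCATCCATCGTTATTA
Frame +1: TAA TAA CGA TGG ATG GCT AAA GAA AAT GTG TTC ATG GCT GTA ACC CGA AAT CTG TTA CGT GAT GCC GTG GTC CTA AGC ACG TAC — no ATG→stop ORF.
Frame +2: AAT AAC GAT GGA TGG CTA AAG AAA ATG TGT TCA TGG CTG TAA CCC GAA ATC TGT TAC GTG ATG CCG TGG TCC TAA GCA CGT ACT — ATG at 26, stop TAA at 41 → 18 nt; ATG at 62, stop TAA at 74 → 15 nt.
Frame +3: ATA ACG ATG GAT GGC TAA AGA AAA TGT GTT CAT GGC TGT AAC CCG AAA TCT GTT ACG TGA TGC CGT GGT CCT AAG CAC GTA — ATG at 9, stop TAA at 18 → 12 nt.
Frame -1: AGT ACG TGC TTA GGA CCA CGG CAT CAC GTA ACA GAT TTC GGG TTA CAG CCA TGA ACA CAT TTT CTT TAG CCA TCC ATC GTT ATT — no ATG→stop ORF.
Frame -2: GTA CGT GCT TAG GAC CAC GGC ATC ACG TAA CAG ATT TCG GGT TAC AGC CAT GAA CAC ATT TTC TTT AGC CAT CCA TCG TTA TTA — no ATG→stop ORF.
Frame -3: TAC GTG CTT AGG ACC ACG GCA TCA CGT AAC AGA TTT CGG GTT ACA GCC ATG AAC ACA TTT TCT TTA GCC ATC CAT CGT TAT — no ATG→stop ORF.
Longest: frame +2, positions 26–43, 18 nt = 6 codons = 5 aa. → 18 nucleotides.

18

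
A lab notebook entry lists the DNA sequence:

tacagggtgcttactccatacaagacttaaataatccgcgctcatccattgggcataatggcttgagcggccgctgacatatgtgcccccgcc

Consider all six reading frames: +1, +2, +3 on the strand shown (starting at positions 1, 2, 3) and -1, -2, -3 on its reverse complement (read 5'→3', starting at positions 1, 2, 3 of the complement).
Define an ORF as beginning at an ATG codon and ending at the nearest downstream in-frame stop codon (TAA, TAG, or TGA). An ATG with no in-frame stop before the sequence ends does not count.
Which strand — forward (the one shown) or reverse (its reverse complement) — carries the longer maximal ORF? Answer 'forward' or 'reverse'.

reverse

Reverse complement (5'→3'): GGCGGGGGCACATATGTCAGCGGCCGCTCAAGCCATTATGCCCAATGGATGAGCGCGGATTATTTAAGTCTTGTATGGAGTAAGCACCCTGTA
Frame +1: TAC AGG GTG CTT ACT CCA TAC AAG ACT TAA ATA ATC CGC GCT CAT CCA TTG GGC ATA ATG GCT TGA GCG GCC GCT GAC ATA TGT GCC CCC GCC — ATG at 58, stop TGA at 64 → 9 nt.
Frame +2: ACA GGG TGC TTA CTC CAT ACA AGA CTT AAA TAA TCC GCG CTC ATC CAT TGG GCA TAA TGG CTT GAG CGG CCG CTG ACA TAT GTG CCC CCG — no ATG→stop ORF.
Frame +3: CAG GGT GCT TAC TCC ATA CAA GAC TTA AAT AAT CCG CGC TCA TCC ATT GGG CAT AAT GGC TTG AGC GGC CGC TGA CAT ATG TGC CCC CGC — no ATG→stop ORF.
Frame -1: GGC GGG GGC ACA TAT GTC AGC GGC CGC TCA AGC CAT TAT GCC CAA TGG ATG AGC GCG GAT TAT TTA AGT CTT GTA TGG AGT AAG CAC CCT GTA — no ATG→stop ORF.
Frame -2: GCG GGG GCA CAT ATG TCA GCG GCC GCT CAA GCC ATT ATG CCC AAT GGA TGA GCG CGG ATT ATT TAA GTC TTG TAT GGA GTA AGC ACC CTG — ATG at 14, stop TGA at 50 → 39 nt; ATG at 38, stop TGA at 50 → 15 nt.
Frame -3: CGG GGG CAC ATA TGT CAG CGG CCG CTC AAG CCA TTA TGC CCA ATG GAT GAG CGC GGA TTA TTT AAG TCT TGT ATG GAG TAA GCA CCC TGT — ATG at 45, stop TAA at 81 → 39 nt; ATG at 75, stop TAA at 81 → 9 nt.
Forward-strand max 9 nt; reverse-strand max 39 nt. The reverse strand has the longer ORF.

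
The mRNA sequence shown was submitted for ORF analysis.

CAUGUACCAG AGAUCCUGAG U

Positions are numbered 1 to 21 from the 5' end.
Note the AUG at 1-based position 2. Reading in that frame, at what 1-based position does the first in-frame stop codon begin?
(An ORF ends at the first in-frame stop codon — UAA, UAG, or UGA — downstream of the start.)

17

Codons from position 2: AUG (2–4), UAC (5–7), CAG (8–10), AGA (11–13), UCC (14–16), UGA (17–19).
UGA is a stop codon; it begins at position 17.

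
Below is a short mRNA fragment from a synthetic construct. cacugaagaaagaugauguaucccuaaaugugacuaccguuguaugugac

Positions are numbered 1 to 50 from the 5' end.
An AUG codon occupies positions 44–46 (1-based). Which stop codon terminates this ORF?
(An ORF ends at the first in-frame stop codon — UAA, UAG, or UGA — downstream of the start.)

Codons from position 44: AUG (44–46), UGA (47–49).
The first in-frame stop codon is UGA.

UGA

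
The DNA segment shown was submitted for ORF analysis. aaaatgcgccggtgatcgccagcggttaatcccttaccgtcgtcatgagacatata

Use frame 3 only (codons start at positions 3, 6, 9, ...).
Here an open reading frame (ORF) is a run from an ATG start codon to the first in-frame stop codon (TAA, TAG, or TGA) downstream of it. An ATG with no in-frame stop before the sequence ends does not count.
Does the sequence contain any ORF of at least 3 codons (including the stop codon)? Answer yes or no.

Frame 3: AAT GCG CCG GTG ATC GCC AGC GGT TAA TCC CTT ACC GTC GTC ATG AGA CAT ATA — no ATG→stop ORF.
Largest ORF found is 0 codons < 3, so no.

no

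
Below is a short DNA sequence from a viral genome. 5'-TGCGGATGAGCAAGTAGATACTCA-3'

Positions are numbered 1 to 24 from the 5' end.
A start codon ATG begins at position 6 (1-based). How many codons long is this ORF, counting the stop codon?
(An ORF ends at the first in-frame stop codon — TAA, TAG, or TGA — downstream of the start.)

Codons from position 6: ATG (6–8), AGC (9–11), AAG (12–14), TAG (15–17).
TAG is the first in-frame stop; that's 4 codons including the stop.

4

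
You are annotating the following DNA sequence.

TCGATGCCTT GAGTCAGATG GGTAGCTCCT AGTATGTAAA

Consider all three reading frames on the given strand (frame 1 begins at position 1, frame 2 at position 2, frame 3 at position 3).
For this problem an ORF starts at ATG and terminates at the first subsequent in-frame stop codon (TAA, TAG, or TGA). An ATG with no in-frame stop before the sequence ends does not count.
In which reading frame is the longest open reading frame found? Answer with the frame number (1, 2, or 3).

Frame 1: TCG ATG CCT TGA GTC AGA TGG GTA GCT CCT AGT ATG TAA — ATG at 4, stop TGA at 10 → 9 nt; ATG at 34, stop TAA at 37 → 6 nt.
Frame 2: CGA TGC CTT GAG TCA GAT GGG TAG CTC CTA GTA TGT AAA — no ATG→stop ORF.
Frame 3: GAT GCC TTG AGT CAG ATG GGT AGC TCC TAG TAT GTA — ATG at 18, stop TAG at 30 → 15 nt.
Longest ORF is 15 nt in frame 3 (positions 18–32).

3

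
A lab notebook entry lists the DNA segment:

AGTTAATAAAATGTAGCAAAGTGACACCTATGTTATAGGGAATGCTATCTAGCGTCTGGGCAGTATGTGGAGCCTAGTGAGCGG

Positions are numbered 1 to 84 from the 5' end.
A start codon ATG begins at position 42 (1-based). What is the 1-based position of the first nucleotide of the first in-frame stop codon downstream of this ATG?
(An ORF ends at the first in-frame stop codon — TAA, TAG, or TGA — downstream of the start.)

Codons from position 42: ATG (42–44), CTA (45–47), TCT (48–50), AGC (51–53), GTC (54–56), TGG (57–59), GCA (60–62), GTA (63–65), TGT (66–68), GGA (69–71), GCC (72–74), TAG (75–77).
TAG is a stop codon; it begins at position 75.

75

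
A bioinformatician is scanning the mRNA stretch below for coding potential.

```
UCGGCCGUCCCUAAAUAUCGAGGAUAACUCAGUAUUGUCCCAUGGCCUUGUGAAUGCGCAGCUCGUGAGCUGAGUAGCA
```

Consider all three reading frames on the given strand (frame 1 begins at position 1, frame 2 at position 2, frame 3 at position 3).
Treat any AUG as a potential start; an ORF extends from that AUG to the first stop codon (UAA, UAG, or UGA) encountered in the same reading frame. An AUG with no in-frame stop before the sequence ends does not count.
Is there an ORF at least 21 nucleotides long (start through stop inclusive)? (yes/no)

no

Frame 1: UCG GCC GUC CCU AAA UAU CGA GGA UAA CUC AGU AUU GUC CCA UGG CCU UGU GAA UGC GCA GCU CGU GAG CUG AGU AGC — no AUG→stop ORF.
Frame 2: CGG CCG UCC CUA AAU AUC GAG GAU AAC UCA GUA UUG UCC CAU GGC CUU GUG AAU GCG CAG CUC GUG AGC UGA GUA GCA — no AUG→stop ORF.
Frame 3: GGC CGU CCC UAA AUA UCG AGG AUA ACU CAG UAU UGU CCC AUG GCC UUG UGA AUG CGC AGC UCG UGA GCU GAG UAG — AUG at 42, stop UGA at 51 → 12 nt; AUG at 54, stop UGA at 66 → 15 nt.
Largest ORF found is 15 nucleotides < 21, so no.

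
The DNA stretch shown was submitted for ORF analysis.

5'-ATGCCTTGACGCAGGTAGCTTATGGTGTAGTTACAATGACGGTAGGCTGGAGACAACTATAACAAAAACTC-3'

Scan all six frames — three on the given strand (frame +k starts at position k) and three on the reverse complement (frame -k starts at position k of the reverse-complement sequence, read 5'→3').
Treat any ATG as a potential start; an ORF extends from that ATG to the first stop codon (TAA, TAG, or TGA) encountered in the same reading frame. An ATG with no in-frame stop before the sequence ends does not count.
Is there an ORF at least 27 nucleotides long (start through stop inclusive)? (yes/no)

yes

Reverse complement (5'→3'): GAGTTTTTGTTATAGTTGTCTCCAGCCTACCGTCATTGTAACTACACCATAAGCTACCTGCGTCAAGGCAT
Frame +1: ATG CCT TGA CGC AGG TAG CTT ATG GTG TAG TTA CAA TGA CGG TAG GCT GGA GAC AAC TAT AAC AAA AAC — ATG at 1, stop TGA at 7 → 9 nt; ATG at 22, stop TAG at 28 → 9 nt.
Frame +2: TGC CTT GAC GCA GGT AGC TTA TGG TGT AGT TAC AAT GAC GGT AGG CTG GAG ACA ACT ATA ACA AAA ACT — no ATG→stop ORF.
Frame +3: GCC TTG ACG CAG GTA GCT TAT GGT GTA GTT ACA ATG ACG GTA GGC TGG AGA CAA CTA TAA CAA AAA CTC — ATG at 36, stop TAA at 60 → 27 nt.
Frame -1: GAG TTT TTG TTA TAG TTG TCT CCA GCC TAC CGT CAT TGT AAC TAC ACC ATA AGC TAC CTG CGT CAA GGC — no ATG→stop ORF.
Frame -2: AGT TTT TGT TAT AGT TGT CTC CAG CCT ACC GTC ATT GTA ACT ACA CCA TAA GCT ACC TGC GTC AAG GCA — no ATG→stop ORF.
Frame -3: GTT TTT GTT ATA GTT GTC TCC AGC CTA CCG TCA TTG TAA CTA CAC CAT AAG CTA CCT GCG TCA AGG CAT — no ATG→stop ORF.
Frame +3 has an ORF of 27 nucleotides (positions 36–62) ≥ 27, so yes.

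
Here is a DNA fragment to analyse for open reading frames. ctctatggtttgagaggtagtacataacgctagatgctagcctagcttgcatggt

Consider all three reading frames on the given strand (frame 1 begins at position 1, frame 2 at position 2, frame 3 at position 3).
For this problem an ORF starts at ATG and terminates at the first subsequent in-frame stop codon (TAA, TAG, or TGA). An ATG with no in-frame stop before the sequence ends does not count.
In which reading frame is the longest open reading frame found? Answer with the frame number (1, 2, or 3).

1

Frame 1: CTC TAT GGT TTG AGA GGT AGT ACA TAA CGC TAG ATG CTA GCC TAG CTT GCA TGG — ATG at 34, stop TAG at 43 → 12 nt.
Frame 2: TCT ATG GTT TGA GAG GTA GTA CAT AAC GCT AGA TGC TAG CCT AGC TTG CAT GGT — ATG at 5, stop TGA at 11 → 9 nt.
Frame 3: CTA TGG TTT GAG AGG TAG TAC ATA ACG CTA GAT GCT AGC CTA GCT TGC ATG — no ATG→stop ORF.
Longest ORF is 12 nt in frame 1 (positions 34–45).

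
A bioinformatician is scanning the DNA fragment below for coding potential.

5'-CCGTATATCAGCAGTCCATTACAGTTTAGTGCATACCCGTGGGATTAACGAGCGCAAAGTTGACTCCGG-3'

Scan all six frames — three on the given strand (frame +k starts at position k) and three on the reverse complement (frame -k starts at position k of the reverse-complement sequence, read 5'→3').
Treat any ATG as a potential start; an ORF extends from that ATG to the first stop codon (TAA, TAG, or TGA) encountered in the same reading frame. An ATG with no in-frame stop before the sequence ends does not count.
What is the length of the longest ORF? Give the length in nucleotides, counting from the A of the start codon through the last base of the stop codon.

Reverse complement (5'→3'): CCGGAGTCAACTTTGCGCTCGTTAATCCCACGGGTATGCACTAAACTGTAATGGACTGCTGATATACGG
Frame +1: CCG TAT ATC AGC AGT CCA TTA CAG TTT AGT GCA TAC CCG TGG GAT TAA CGA GCG CAA AGT TGA CTC CGG — no ATG→stop ORF.
Frame +2: CGT ATA TCA GCA GTC CAT TAC AGT TTA GTG CAT ACC CGT GGG ATT AAC GAG CGC AAA GTT GAC TCC — no ATG→stop ORF.
Frame +3: GTA TAT CAG CAG TCC ATT ACA GTT TAG TGC ATA CCC GTG GGA TTA ACG AGC GCA AAG TTG ACT CCG — no ATG→stop ORF.
Frame -1: CCG GAG TCA ACT TTG CGC TCG TTA ATC CCA CGG GTA TGC ACT AAA CTG TAA TGG ACT GCT GAT ATA CGG — no ATG→stop ORF.
Frame -2: CGG AGT CAA CTT TGC GCT CGT TAA TCC CAC GGG TAT GCA CTA AAC TGT AAT GGA CTG CTG ATA TAC — no ATG→stop ORF.
Frame -3: GGA GTC AAC TTT GCG CTC GTT AAT CCC ACG GGT ATG CAC TAA ACT GTA ATG GAC TGC TGA TAT ACG — ATG at 36, stop TAA at 42 → 9 nt; ATG at 51, stop TGA at 60 → 12 nt.
Longest: frame -3, positions 51–62, 12 nt = 4 codons = 3 aa. → 12 nucleotides.

12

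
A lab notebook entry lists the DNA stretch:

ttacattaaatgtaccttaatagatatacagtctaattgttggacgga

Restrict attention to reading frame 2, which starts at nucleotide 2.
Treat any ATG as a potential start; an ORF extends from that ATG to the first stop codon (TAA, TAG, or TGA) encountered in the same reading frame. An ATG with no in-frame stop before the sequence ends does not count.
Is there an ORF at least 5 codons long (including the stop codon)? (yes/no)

Frame 2: TAC ATT AAA TGT ACC TTA ATA GAT ATA CAG TCT AAT TGT TGG ACG — no ATG→stop ORF.
Largest ORF found is 0 codons < 5, so no.

no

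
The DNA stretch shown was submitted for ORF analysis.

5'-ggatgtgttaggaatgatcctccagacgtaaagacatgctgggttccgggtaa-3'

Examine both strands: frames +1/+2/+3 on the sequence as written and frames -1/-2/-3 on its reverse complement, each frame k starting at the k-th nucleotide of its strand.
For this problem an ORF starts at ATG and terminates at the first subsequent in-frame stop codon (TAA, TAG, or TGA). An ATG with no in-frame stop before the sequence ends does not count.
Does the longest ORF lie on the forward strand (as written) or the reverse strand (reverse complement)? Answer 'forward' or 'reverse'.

reverse

Reverse complement (5'→3'): TTACCCGGAACCCAGCATGTCTTTACGTCTGGAGGATCATTCCTAACACATCC
Frame +1: GGA TGT GTT AGG AAT GAT CCT CCA GAC GTA AAG ACA TGC TGG GTT CCG GGT — no ATG→stop ORF.
Frame +2: GAT GTG TTA GGA ATG ATC CTC CAG ACG TAA AGA CAT GCT GGG TTC CGG GTA — ATG at 14, stop TAA at 29 → 18 nt.
Frame +3: ATG TGT TAG GAA TGA TCC TCC AGA CGT AAA GAC ATG CTG GGT TCC GGG TAA — ATG at 3, stop TAG at 9 → 9 nt; ATG at 36, stop TAA at 51 → 18 nt.
Frame -1: TTA CCC GGA ACC CAG CAT GTC TTT ACG TCT GGA GGA TCA TTC CTA ACA CAT — no ATG→stop ORF.
Frame -2: TAC CCG GAA CCC AGC ATG TCT TTA CGT CTG GAG GAT CAT TCC TAA CAC ATC — ATG at 17, stop TAA at 44 → 30 nt.
Frame -3: ACC CGG AAC CCA GCA TGT CTT TAC GTC TGG AGG ATC ATT CCT AAC ACA TCC — no ATG→stop ORF.
Forward-strand max 18 nt; reverse-strand max 30 nt. The reverse strand has the longer ORF.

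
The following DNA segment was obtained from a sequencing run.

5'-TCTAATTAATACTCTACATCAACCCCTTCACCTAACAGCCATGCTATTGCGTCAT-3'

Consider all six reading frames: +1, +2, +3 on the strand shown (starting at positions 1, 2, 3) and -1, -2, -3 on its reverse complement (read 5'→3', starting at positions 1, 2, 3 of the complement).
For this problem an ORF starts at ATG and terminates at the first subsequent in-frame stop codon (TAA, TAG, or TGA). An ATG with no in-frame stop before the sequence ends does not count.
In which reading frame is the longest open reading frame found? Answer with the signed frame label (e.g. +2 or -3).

-2

Reverse complement (5'→3'): ATGACGCAATAGCATGGCTGTTAGGTGAAGGGGTTGATGTAGAGTATTAATTAGA
Frame +1: TCT AAT TAA TAC TCT ACA TCA ACC CCT TCA CCT AAC AGC CAT GCT ATT GCG TCA — no ATG→stop ORF.
Frame +2: CTA ATT AAT ACT CTA CAT CAA CCC CTT CAC CTA ACA GCC ATG CTA TTG CGT CAT — no ATG→stop ORF.
Frame +3: TAA TTA ATA CTC TAC ATC AAC CCC TTC ACC TAA CAG CCA TGC TAT TGC GTC — no ATG→stop ORF.
Frame -1: ATG ACG CAA TAG CAT GGC TGT TAG GTG AAG GGG TTG ATG TAG AGT ATT AAT TAG — ATG at 1, stop TAG at 10 → 12 nt; ATG at 37, stop TAG at 40 → 6 nt.
Frame -2: TGA CGC AAT AGC ATG GCT GTT AGG TGA AGG GGT TGA TGT AGA GTA TTA ATT AGA — ATG at 14, stop TGA at 26 → 15 nt.
Frame -3: GAC GCA ATA GCA TGG CTG TTA GGT GAA GGG GTT GAT GTA GAG TAT TAA TTA — no ATG→stop ORF.
Longest ORF is 15 nt in frame -2 (positions 14–28).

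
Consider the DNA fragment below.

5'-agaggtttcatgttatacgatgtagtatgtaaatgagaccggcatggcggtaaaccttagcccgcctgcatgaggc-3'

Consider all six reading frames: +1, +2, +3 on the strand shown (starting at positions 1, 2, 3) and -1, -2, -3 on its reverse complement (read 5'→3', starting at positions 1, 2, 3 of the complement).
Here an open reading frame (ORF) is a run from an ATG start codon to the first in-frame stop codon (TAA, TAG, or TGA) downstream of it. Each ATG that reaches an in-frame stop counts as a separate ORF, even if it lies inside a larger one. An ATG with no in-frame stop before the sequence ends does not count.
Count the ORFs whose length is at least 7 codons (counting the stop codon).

Reverse complement (5'→3'): GCCTCATGCAGGCGGGCTAAGGTTTACCGCCATGCCGGTCTCATTTACATACTACATCGTATAACATGAAACCTCT
Frame +1: AGA GGT TTC ATG TTA TAC GAT GTA GTA TGT AAA TGA GAC CGG CAT GGC GGT AAA CCT TAG CCC GCC TGC ATG AGG — ATG at 10, stop TGA at 34 → 27 nt.
Frame +2: GAG GTT TCA TGT TAT ACG ATG TAG TAT GTA AAT GAG ACC GGC ATG GCG GTA AAC CTT AGC CCG CCT GCA TGA GGC — ATG at 20, stop TAG at 23 → 6 nt; ATG at 44, stop TGA at 71 → 30 nt.
Frame +3: AGG TTT CAT GTT ATA CGA TGT AGT ATG TAA ATG AGA CCG GCA TGG CGG TAA ACC TTA GCC CGC CTG CAT GAG — ATG at 27, stop TAA at 30 → 6 nt; ATG at 33, stop TAA at 51 → 21 nt.
Frame -1: GCC TCA TGC AGG CGG GCT AAG GTT TAC CGC CAT GCC GGT CTC ATT TAC ATA CTA CAT CGT ATA ACA TGA AAC CTC — no ATG→stop ORF.
Frame -2: CCT CAT GCA GGC GGG CTA AGG TTT ACC GCC ATG CCG GTC TCA TTT ACA TAC TAC ATC GTA TAA CAT GAA ACC TCT — ATG at 32, stop TAA at 62 → 33 nt.
Frame -3: CTC ATG CAG GCG GGC TAA GGT TTA CCG CCA TGC CGG TCT CAT TTA CAT ACT ACA TCG TAT AAC ATG AAA CCT — ATG at 6, stop TAA at 18 → 15 nt.
ORFs ≥ 7 codons: frame +1 10–36 (9 codons), frame +2 44–73 (10 codons), frame +3 33–53 (7 codons), frame -2 32–64 (11 codons). Count = 4.

4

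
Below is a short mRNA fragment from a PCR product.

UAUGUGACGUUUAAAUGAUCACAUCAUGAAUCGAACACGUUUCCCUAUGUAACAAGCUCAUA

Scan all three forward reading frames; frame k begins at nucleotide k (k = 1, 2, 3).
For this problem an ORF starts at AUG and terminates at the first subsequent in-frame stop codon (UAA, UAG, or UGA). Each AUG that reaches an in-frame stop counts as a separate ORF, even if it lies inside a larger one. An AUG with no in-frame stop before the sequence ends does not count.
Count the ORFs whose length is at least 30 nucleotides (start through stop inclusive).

Frame 1: UAU GUG ACG UUU AAA UGA UCA CAU CAU GAA UCG AAC ACG UUU CCC UAU GUA ACA AGC UCA — no AUG→stop ORF.
Frame 2: AUG UGA CGU UUA AAU GAU CAC AUC AUG AAU CGA ACA CGU UUC CCU AUG UAA CAA GCU CAU — AUG at 2, stop UGA at 5 → 6 nt; AUG at 26, stop UAA at 50 → 27 nt; AUG at 47, stop UAA at 50 → 6 nt.
Frame 3: UGU GAC GUU UAA AUG AUC ACA UCA UGA AUC GAA CAC GUU UCC CUA UGU AAC AAG CUC AUA — AUG at 15, stop UGA at 27 → 15 nt.
No ORF reaches 30 nucleotides. Count = 0.

0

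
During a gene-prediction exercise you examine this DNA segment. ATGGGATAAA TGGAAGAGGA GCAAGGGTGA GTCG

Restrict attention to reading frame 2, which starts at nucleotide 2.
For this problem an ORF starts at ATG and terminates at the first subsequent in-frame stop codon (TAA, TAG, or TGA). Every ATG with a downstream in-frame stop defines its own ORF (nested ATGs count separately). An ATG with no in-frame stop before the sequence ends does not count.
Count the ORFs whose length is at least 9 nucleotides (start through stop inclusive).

0

Frame 2: TGG GAT AAA TGG AAG AGG AGC AAG GGT GAG TCG — no ATG→stop ORF.
No ORF reaches 9 nucleotides. Count = 0.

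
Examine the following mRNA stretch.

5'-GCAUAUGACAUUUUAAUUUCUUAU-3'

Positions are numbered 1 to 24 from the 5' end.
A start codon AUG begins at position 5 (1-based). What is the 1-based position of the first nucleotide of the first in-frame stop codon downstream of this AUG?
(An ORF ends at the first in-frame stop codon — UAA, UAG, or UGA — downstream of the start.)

Codons from position 5: AUG (5–7), ACA (8–10), UUU (11–13), UAA (14–16).
UAA is a stop codon; it begins at position 14.

14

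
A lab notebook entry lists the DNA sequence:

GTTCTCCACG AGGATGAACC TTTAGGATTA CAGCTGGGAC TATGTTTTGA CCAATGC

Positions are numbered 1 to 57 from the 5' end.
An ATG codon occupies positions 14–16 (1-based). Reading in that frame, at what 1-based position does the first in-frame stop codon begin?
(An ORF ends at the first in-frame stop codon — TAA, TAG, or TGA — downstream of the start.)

23

Codons from position 14: ATG (14–16), AAC (17–19), CTT (20–22), TAG (23–25).
TAG is a stop codon; it begins at position 23.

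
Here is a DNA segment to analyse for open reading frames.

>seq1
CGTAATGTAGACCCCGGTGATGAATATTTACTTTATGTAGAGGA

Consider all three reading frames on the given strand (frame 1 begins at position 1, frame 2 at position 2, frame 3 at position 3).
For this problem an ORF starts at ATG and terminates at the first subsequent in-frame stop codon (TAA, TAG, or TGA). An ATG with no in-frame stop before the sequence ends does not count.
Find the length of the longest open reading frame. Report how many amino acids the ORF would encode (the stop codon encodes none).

6

Frame 1: CGT AAT GTA GAC CCC GGT GAT GAA TAT TTA CTT TAT GTA GAG — no ATG→stop ORF.
Frame 2: GTA ATG TAG ACC CCG GTG ATG AAT ATT TAC TTT ATG TAG AGG — ATG at 5, stop TAG at 8 → 6 nt; ATG at 20, stop TAG at 38 → 21 nt; ATG at 35, stop TAG at 38 → 6 nt.
Frame 3: TAA TGT AGA CCC CGG TGA TGA ATA TTT ACT TTA TGT AGA GGA — no ATG→stop ORF.
Longest: frame 2, positions 20–40, 21 nt = 7 codons = 6 aa. → 6 amino acids.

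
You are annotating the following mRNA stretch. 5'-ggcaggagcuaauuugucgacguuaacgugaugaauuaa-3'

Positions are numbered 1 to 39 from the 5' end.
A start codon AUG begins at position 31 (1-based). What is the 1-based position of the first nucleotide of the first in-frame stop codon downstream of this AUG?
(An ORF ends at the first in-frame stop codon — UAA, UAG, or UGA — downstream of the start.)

37

Codons from position 31: AUG (31–33), AAU (34–36), UAA (37–39).
UAA is a stop codon; it begins at position 37.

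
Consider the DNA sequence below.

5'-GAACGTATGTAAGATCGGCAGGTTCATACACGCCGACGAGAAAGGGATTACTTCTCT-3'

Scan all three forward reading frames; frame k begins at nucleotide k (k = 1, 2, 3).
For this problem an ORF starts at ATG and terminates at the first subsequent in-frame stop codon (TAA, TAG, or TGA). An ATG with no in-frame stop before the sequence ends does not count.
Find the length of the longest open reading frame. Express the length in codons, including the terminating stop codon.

2

Frame 1: GAA CGT ATG TAA GAT CGG CAG GTT CAT ACA CGC CGA CGA GAA AGG GAT TAC TTC TCT — ATG at 7, stop TAA at 10 → 6 nt.
Frame 2: AAC GTA TGT AAG ATC GGC AGG TTC ATA CAC GCC GAC GAG AAA GGG ATT ACT TCT — no ATG→stop ORF.
Frame 3: ACG TAT GTA AGA TCG GCA GGT TCA TAC ACG CCG ACG AGA AAG GGA TTA CTT CTC — no ATG→stop ORF.
Longest: frame 1, positions 7–12, 6 nt = 2 codons = 1 aa. → 2 codons.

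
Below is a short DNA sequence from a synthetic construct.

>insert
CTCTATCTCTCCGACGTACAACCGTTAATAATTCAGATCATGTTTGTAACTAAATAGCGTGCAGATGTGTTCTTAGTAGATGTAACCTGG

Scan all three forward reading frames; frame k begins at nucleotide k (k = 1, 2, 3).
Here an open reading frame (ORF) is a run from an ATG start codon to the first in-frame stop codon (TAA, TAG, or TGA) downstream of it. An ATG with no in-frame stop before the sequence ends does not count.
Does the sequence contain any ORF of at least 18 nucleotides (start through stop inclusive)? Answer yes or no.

Frame 1: CTC TAT CTC TCC GAC GTA CAA CCG TTA ATA ATT CAG ATC ATG TTT GTA ACT AAA TAG CGT GCA GAT GTG TTC TTA GTA GAT GTA ACC TGG — ATG at 40, stop TAG at 55 → 18 nt.
Frame 2: TCT ATC TCT CCG ACG TAC AAC CGT TAA TAA TTC AGA TCA TGT TTG TAA CTA AAT AGC GTG CAG ATG TGT TCT TAG TAG ATG TAA CCT — ATG at 65, stop TAG at 74 → 12 nt; ATG at 80, stop TAA at 83 → 6 nt.
Frame 3: CTA TCT CTC CGA CGT ACA ACC GTT AAT AAT TCA GAT CAT GTT TGT AAC TAA ATA GCG TGC AGA TGT GTT CTT AGT AGA TGT AAC CTG — no ATG→stop ORF.
Frame 1 has an ORF of 18 nucleotides (positions 40–57) ≥ 18, so yes.

yes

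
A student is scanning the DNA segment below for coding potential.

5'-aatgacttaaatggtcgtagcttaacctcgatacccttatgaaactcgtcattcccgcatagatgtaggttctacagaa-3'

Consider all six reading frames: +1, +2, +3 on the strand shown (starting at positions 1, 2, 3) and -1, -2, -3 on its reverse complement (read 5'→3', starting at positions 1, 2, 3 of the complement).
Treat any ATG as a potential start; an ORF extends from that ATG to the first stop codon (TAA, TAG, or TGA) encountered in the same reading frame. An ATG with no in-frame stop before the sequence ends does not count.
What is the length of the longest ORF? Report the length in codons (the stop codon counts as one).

Reverse complement (5'→3'): TTCTGTAGAACCTACATCTATGCGGGAATGACGAGTTTCATAAGGGTATCGAGGTTAAGCTACGACCATTTAAGTCATT
Frame +1: AAT GAC TTA AAT GGT CGT AGC TTA ACC TCG ATA CCC TTA TGA AAC TCG TCA TTC CCG CAT AGA TGT AGG TTC TAC AGA — no ATG→stop ORF.
Frame +2: ATG ACT TAA ATG GTC GTA GCT TAA CCT CGA TAC CCT TAT GAA ACT CGT CAT TCC CGC ATA GAT GTA GGT TCT ACA GAA — ATG at 2, stop TAA at 8 → 9 nt; ATG at 11, stop TAA at 23 → 15 nt.
Frame +3: TGA CTT AAA TGG TCG TAG CTT AAC CTC GAT ACC CTT ATG AAA CTC GTC ATT CCC GCA TAG ATG TAG GTT CTA CAG — ATG at 39, stop TAG at 60 → 24 nt; ATG at 63, stop TAG at 66 → 6 nt.
Frame -1: TTC TGT AGA ACC TAC ATC TAT GCG GGA ATG ACG AGT TTC ATA AGG GTA TCG AGG TTA AGC TAC GAC CAT TTA AGT CAT — no ATG→stop ORF.
Frame -2: TCT GTA GAA CCT ACA TCT ATG CGG GAA TGA CGA GTT TCA TAA GGG TAT CGA GGT TAA GCT ACG ACC ATT TAA GTC ATT — ATG at 20, stop TGA at 29 → 12 nt.
Frame -3: CTG TAG AAC CTA CAT CTA TGC GGG AAT GAC GAG TTT CAT AAG GGT ATC GAG GTT AAG CTA CGA CCA TTT AAG TCA — no ATG→stop ORF.
Longest: frame +3, positions 39–62, 24 nt = 8 codons = 7 aa. → 8 codons.

8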